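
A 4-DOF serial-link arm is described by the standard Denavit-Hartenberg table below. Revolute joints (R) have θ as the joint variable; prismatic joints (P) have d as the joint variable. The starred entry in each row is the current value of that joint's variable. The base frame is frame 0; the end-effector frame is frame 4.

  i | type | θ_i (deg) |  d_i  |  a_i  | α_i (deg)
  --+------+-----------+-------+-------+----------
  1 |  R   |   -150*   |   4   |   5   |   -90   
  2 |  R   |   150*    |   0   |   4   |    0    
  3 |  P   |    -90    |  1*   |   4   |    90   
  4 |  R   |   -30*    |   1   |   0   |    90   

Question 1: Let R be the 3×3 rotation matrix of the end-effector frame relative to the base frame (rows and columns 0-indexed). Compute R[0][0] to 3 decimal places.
-0.625

End-effector x-axis (col 0 of R) = (-0.6250,0.2165,-0.7500)
R[0][0] = -0.6250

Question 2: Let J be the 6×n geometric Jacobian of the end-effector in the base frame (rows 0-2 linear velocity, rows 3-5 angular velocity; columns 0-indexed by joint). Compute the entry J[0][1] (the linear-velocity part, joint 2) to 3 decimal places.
axis z_1 = (0.5000,-0.8660,0.0000); lever o_n−o_1 = (1.0179,-0.5670,-4.9641)
cross product → J_v[:, 1] = (4.2990,2.4821,0.5981)
J_ω[:, 1] = z_1
entry J[0][1] = 4.2990

4.299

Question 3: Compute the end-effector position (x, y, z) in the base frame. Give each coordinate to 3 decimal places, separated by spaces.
-3.312 -3.067 -0.964

after link 1: o_1 = (-4.3301, -2.5000, 4.0000)
after link 2: o_2 = (-1.3301, -0.7679, 2.0000)
after link 3: o_3 = (-2.5622, -2.6340, -1.4641)
after link 4: o_4 = (-3.3122, -3.0670, -0.9641)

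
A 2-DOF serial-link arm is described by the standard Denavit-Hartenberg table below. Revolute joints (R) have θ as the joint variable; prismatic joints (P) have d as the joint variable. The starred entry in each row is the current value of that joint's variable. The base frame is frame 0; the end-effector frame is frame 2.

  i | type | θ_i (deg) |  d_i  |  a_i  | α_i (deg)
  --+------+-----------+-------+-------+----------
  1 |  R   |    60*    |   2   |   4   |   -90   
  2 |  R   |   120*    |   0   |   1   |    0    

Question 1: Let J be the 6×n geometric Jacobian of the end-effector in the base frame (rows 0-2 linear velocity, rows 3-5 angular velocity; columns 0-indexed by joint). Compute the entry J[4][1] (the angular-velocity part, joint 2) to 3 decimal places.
axis z_1 = (-0.8660,0.5000,0.0000); lever o_n−o_1 = (-0.2500,-0.4330,-0.8660)
cross product → J_v[:, 1] = (-0.4330,-0.7500,0.5000)
J_ω[:, 1] = z_1
entry J[4][1] = 0.5000

0.500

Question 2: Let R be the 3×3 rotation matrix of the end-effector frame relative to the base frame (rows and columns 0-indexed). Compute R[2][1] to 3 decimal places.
End-effector y-axis (col 1 of R) = (-0.4330,-0.7500,0.5000)
R[2][1] = 0.5000

0.500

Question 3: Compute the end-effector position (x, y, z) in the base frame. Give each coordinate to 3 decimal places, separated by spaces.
1.750 3.031 1.134

after link 1: o_1 = (2.0000, 3.4641, 2.0000)
after link 2: o_2 = (1.7500, 3.0311, 1.1340)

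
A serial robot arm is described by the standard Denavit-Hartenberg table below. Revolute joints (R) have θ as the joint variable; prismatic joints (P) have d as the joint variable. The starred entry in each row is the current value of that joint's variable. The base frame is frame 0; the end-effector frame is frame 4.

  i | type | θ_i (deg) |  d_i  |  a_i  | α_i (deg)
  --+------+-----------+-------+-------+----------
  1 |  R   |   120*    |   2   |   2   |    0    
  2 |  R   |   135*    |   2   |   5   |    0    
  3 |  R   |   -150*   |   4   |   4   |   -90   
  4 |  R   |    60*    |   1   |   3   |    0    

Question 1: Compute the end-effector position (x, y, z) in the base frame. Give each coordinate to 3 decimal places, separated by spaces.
-4.684 1.956 5.402

after link 1: o_1 = (-1.0000, 1.7321, 2.0000)
after link 2: o_2 = (-2.2941, -3.0976, 4.0000)
after link 3: o_3 = (-3.3294, 0.7661, 8.0000)
after link 4: o_4 = (-4.6835, 1.9562, 5.4019)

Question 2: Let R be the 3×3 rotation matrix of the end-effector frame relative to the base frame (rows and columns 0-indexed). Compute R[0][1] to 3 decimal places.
0.224

End-effector y-axis (col 1 of R) = (0.2241,-0.8365,-0.5000)
R[0][1] = 0.2241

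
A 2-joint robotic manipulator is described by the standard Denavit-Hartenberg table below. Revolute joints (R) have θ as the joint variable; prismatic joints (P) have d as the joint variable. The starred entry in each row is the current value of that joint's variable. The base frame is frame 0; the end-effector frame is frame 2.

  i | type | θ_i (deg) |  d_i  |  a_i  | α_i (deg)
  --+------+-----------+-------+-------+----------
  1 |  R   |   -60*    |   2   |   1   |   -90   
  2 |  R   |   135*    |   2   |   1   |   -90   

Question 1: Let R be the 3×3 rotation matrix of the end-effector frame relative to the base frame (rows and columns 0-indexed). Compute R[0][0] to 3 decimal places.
End-effector x-axis (col 0 of R) = (-0.3536,0.6124,-0.7071)
R[0][0] = -0.3536

-0.354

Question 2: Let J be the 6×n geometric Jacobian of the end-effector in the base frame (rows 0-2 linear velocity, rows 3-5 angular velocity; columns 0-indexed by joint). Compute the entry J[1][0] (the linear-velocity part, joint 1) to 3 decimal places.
1.878

axis z_0 = ẑ; lever o_n−o_0 = (1.8785,0.7463,1.2929)
cross product → J_v[:, 0] = (-0.7463,1.8785,0.0000)
J_ω[:, 0] = z_0
entry J[1][0] = 1.8785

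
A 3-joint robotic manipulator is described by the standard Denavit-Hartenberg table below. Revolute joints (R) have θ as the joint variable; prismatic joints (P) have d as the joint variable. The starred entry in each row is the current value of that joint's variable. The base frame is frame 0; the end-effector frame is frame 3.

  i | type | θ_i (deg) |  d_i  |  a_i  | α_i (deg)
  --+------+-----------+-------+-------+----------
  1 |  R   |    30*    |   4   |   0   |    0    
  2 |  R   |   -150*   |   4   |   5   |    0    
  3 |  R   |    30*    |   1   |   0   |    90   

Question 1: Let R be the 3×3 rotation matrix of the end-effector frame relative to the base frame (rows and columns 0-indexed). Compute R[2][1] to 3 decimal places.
End-effector y-axis (col 1 of R) = (0.0000,-0.0000,1.0000)
R[2][1] = 1.0000

1.000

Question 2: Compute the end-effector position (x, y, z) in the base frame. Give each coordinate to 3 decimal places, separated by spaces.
after link 1: o_1 = (0.0000, 0.0000, 4.0000)
after link 2: o_2 = (-2.5000, -4.3301, 8.0000)
after link 3: o_3 = (-2.5000, -4.3301, 9.0000)

-2.500 -4.330 9.000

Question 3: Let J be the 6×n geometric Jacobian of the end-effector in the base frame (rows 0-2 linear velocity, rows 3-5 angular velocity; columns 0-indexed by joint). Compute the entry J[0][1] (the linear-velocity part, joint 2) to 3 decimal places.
axis z_1 = (0.0000,0.0000,1.0000); lever o_n−o_1 = (-2.5000,-4.3301,5.0000)
cross product → J_v[:, 1] = (4.3301,-2.5000,0.0000)
J_ω[:, 1] = z_1
entry J[0][1] = 4.3301

4.330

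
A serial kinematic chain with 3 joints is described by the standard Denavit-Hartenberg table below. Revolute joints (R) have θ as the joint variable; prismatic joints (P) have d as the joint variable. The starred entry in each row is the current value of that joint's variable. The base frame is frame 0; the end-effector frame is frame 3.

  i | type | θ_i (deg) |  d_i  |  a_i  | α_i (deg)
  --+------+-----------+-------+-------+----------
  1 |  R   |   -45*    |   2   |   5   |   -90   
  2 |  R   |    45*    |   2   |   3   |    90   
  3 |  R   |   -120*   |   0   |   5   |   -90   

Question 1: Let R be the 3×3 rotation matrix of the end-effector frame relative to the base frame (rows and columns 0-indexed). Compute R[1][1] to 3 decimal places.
End-effector y-axis (col 1 of R) = (-0.5000,0.5000,-0.7071)
R[1][1] = 0.5000

0.500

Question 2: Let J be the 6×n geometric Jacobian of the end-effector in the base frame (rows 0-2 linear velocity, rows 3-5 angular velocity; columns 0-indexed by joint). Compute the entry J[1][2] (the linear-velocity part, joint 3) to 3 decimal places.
axis z_2 = (0.5000,-0.5000,0.7071); lever o_n−o_2 = (-4.3119,-1.8119,1.7678)
cross product → J_v[:, 2] = (0.3973,-3.9328,-3.0619)
J_ω[:, 2] = z_2
entry J[1][2] = -3.9328

-3.933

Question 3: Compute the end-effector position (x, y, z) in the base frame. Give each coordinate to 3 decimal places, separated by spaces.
after link 1: o_1 = (3.5355, -3.5355, 2.0000)
after link 2: o_2 = (6.4497, -3.6213, -0.1213)
after link 3: o_3 = (2.1379, -5.4332, 1.6464)

2.138 -5.433 1.646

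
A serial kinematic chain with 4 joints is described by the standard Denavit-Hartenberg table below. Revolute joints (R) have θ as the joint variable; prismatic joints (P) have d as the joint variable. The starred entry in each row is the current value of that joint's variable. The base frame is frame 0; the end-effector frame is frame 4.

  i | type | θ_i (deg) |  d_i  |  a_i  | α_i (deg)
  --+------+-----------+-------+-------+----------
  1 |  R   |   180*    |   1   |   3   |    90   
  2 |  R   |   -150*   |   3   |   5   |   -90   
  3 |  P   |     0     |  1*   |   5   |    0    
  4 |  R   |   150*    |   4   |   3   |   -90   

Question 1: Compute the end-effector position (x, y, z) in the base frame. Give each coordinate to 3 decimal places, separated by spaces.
0.910 1.500 -7.031

after link 1: o_1 = (-3.0000, 0.0000, 1.0000)
after link 2: o_2 = (1.3301, 3.0000, -1.5000)
after link 3: o_3 = (5.1603, 3.0000, -4.8660)
after link 4: o_4 = (0.9103, 1.5000, -7.0311)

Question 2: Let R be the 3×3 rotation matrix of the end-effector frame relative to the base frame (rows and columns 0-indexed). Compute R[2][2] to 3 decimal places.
End-effector z-axis (col 2 of R) = (-0.4330,0.8660,0.2500)
R[2][2] = 0.2500

0.250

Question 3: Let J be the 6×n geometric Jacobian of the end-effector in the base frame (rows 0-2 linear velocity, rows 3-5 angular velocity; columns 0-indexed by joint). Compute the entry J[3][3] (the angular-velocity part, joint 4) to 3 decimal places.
-0.500

axis z_3 = (-0.5000,0.0000,-0.8660); lever o_n−o_3 = (-4.2500,-1.5000,-2.1651)
cross product → J_v[:, 3] = (-1.2990,2.5981,0.7500)
J_ω[:, 3] = z_3
entry J[3][3] = -0.5000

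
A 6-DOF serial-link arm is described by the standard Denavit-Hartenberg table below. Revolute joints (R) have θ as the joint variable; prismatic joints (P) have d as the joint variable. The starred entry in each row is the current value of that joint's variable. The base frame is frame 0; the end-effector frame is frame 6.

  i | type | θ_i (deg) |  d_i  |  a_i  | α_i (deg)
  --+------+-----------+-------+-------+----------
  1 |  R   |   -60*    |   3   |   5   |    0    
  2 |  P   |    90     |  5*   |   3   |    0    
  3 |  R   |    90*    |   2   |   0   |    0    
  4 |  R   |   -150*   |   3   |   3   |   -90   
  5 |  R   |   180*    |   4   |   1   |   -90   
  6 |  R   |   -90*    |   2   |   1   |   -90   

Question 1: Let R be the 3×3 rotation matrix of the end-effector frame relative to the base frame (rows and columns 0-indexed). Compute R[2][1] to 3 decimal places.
End-effector y-axis (col 1 of R) = (0.0000,-0.0000,-1.0000)
R[2][1] = -1.0000

-1.000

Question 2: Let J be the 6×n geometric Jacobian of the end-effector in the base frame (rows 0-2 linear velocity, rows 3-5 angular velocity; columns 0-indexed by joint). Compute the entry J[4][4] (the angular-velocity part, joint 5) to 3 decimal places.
axis z_4 = (0.5000,0.8660,0.0000); lever o_n−o_4 = (1.6340,4.8301,2.0000)
cross product → J_v[:, 4] = (1.7321,-1.0000,1.0000)
J_ω[:, 4] = z_4
entry J[4][4] = 0.8660

0.866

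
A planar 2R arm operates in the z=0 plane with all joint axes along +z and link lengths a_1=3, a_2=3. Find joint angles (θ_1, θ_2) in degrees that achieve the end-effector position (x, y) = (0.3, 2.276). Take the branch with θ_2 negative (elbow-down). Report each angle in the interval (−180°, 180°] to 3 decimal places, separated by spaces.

149.995 -135.009

cos θ_2 = (5.2702−3²−3²)/(2·3·3) = -0.7072; θ_2 = -135.0086° (elbow-down)
β = atan2(2.2760,0.3000) = 82.4911°; ψ = atan2(-2.1210,0.8784) = -67.5043°
θ_1 = β − ψ = 149.9954°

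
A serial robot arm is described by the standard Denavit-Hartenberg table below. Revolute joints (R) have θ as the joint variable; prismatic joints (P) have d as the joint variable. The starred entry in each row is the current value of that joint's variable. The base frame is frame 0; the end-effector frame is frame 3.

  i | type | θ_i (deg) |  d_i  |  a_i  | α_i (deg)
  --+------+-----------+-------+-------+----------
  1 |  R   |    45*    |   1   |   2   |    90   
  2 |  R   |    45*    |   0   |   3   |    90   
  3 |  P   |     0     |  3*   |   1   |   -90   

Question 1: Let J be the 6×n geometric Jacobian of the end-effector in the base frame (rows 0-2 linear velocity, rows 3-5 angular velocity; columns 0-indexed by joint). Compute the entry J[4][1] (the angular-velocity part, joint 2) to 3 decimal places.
axis z_1 = (0.7071,-0.7071,0.0000); lever o_n−o_1 = (3.5000,3.5000,0.7071)
cross product → J_v[:, 1] = (-0.5000,-0.5000,4.9497)
J_ω[:, 1] = z_1
entry J[4][1] = -0.7071

-0.707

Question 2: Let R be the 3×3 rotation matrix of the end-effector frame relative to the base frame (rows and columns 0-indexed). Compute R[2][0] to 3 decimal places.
0.707

End-effector x-axis (col 0 of R) = (0.5000,0.5000,0.7071)
R[2][0] = 0.7071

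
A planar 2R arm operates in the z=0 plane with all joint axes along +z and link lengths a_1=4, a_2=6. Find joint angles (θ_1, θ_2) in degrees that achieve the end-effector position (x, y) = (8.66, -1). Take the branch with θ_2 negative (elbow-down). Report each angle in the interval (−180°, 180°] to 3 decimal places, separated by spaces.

30.004 -60.006

cos θ_2 = (75.9956−4²−6²)/(2·4·6) = 0.4999; θ_2 = -60.0061° (elbow-down)
β = atan2(-1.0000,8.6600) = -6.5870°; ψ = atan2(-5.1965,6.9994) = -36.5906°
θ_1 = β − ψ = 30.0036°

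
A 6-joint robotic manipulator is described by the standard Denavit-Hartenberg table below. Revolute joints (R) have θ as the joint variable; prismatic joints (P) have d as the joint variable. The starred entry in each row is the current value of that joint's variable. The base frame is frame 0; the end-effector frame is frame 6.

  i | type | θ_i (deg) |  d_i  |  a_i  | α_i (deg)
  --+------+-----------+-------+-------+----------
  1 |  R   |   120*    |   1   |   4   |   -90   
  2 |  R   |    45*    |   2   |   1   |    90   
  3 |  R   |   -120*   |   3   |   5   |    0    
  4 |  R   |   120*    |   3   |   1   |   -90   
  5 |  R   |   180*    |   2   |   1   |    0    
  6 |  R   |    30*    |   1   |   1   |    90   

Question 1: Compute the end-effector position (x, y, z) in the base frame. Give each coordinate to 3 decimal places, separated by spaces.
-4.042 5.661 7.269

after link 1: o_1 = (-2.0000, 3.4641, 1.0000)
after link 2: o_2 = (-4.0856, 3.0765, 0.2929)
after link 3: o_3 = (-0.5124, 5.5477, 4.1820)
after link 4: o_4 = (-1.9266, 7.9972, 5.5962)
after link 5: o_5 = (-3.3051, 6.3848, 6.3033)
after link 6: o_6 = (-4.0417, 5.6607, 7.2692)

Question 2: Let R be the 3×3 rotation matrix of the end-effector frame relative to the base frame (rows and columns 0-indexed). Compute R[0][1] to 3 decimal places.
End-effector y-axis (col 1 of R) = (-0.8660,-0.5000,0.0000)
R[0][1] = -0.8660

-0.866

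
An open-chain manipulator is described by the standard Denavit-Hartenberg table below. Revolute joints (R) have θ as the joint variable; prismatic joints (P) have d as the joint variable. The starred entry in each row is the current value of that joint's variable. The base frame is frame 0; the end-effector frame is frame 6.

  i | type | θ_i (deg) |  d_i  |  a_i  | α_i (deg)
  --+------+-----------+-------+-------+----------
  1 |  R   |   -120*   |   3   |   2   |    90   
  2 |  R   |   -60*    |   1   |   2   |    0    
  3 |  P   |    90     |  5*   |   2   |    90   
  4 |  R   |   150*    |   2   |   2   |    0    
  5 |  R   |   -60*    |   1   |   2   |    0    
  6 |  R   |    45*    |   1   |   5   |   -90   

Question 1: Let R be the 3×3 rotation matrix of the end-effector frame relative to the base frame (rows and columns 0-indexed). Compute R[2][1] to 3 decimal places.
End-effector y-axis (col 1 of R) = (0.2500,0.4330,0.8660)
R[2][1] = 0.8660

0.866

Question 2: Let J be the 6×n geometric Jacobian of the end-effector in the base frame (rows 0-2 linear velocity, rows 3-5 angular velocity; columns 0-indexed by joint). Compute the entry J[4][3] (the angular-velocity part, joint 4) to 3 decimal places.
-0.433

axis z_3 = (-0.2500,-0.4330,-0.8660); lever o_n−o_3 = (-4.3790,5.4864,-6.0979)
cross product → J_v[:, 3] = (7.3918,2.2679,-3.2678)
J_ω[:, 3] = z_3
entry J[4][3] = -0.4330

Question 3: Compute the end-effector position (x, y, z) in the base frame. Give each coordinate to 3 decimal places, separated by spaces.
-11.941 4.388 -3.830

after link 1: o_1 = (-1.0000, -1.7321, 3.0000)
after link 2: o_2 = (-2.3660, -2.0981, 1.2679)
after link 3: o_3 = (-7.5622, -1.0981, 2.2679)
after link 4: o_4 = (-8.1782, -0.1651, -0.3301)
after link 5: o_5 = (-10.1603, 0.4019, -1.1962)
after link 6: o_6 = (-11.9412, 4.3883, -3.8299)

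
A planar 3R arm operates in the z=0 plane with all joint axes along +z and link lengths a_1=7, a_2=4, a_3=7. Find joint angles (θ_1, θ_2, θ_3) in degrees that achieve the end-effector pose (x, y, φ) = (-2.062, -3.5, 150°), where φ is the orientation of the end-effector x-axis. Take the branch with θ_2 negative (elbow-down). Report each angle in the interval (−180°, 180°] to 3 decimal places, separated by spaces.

wrist centre = target − a_3·(cos φ, sin φ) = (4.0002, -7.0000)
cos θ_2 = (65.0014−7²−4²)/(2·7·4) = 0.0000; θ_2 = -89.9985° (elbow-down)
β = atan2(-7.0000,4.0002) = -60.2540°; ψ = atan2(-4.0000,7.0001) = -29.7445°
θ_1 = β − ψ = -30.5095°
θ_3 = φ − θ_1 − θ_2 = -89.4920° (wrapped to (-180°,180°])

-30.509 -89.999 -89.492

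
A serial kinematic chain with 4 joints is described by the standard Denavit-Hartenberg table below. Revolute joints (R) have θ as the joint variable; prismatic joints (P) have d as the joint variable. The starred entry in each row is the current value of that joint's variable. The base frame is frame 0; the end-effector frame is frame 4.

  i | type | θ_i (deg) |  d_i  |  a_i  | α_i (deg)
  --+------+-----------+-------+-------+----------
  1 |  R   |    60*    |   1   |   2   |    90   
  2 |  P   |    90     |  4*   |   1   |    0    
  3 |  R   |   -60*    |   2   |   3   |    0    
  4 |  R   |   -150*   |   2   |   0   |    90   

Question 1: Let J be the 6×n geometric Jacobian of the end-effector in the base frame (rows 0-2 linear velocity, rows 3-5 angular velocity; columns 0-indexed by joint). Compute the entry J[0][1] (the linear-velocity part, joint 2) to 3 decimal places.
0.866

prismatic axis z_1 = (0.8660,-0.5000,0.0000)
J_v[:, 1] = z_1; J_ω[:, 1] = (0,0,0)
entry J[0][1] = 0.8660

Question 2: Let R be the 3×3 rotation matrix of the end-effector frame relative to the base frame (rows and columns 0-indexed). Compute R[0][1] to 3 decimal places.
End-effector y-axis (col 1 of R) = (0.8660,-0.5000,0.0000)
R[0][1] = 0.8660

0.866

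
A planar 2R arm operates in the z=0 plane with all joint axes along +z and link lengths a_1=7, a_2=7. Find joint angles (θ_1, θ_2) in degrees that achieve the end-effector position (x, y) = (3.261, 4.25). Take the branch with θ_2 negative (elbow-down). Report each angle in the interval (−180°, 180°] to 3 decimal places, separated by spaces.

cos θ_2 = (28.6966−7²−7²)/(2·7·7) = -0.7072; θ_2 = -135.0057° (elbow-down)
β = atan2(4.2500,3.2610) = 52.5012°; ψ = atan2(-4.9493,2.0498) = -67.5029°
θ_1 = β − ψ = 120.0040°

120.004 -135.006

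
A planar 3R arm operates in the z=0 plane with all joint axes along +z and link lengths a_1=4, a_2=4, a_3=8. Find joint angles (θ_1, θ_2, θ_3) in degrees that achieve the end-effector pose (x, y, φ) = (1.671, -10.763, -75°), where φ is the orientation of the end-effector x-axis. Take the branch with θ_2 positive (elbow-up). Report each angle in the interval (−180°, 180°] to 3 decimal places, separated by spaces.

-164.996 134.995 -44.999

wrist centre = target − a_3·(cos φ, sin φ) = (-0.3996, -3.0356)
cos θ_2 = (9.3745−4²−4²)/(2·4·4) = -0.7070; θ_2 = 134.9952° (elbow-up)
β = atan2(-3.0356,-0.3996) = -97.4983°; ψ = atan2(2.8287,1.1718) = 67.4976°
θ_1 = β − ψ = -164.9959°
θ_3 = φ − θ_1 − θ_2 = -44.9993° (wrapped to (-180°,180°])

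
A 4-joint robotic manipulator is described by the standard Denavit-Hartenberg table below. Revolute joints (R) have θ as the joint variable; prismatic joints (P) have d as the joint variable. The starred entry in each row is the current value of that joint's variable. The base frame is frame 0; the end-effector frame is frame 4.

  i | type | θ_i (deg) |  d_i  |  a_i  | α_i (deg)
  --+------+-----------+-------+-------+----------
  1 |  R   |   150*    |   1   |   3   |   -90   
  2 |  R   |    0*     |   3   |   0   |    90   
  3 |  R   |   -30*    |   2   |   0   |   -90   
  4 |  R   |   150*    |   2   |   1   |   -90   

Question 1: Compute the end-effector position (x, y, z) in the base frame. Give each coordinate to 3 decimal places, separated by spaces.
after link 1: o_1 = (-2.5981, 1.5000, 1.0000)
after link 2: o_2 = (-4.0981, -1.0981, 1.0000)
after link 3: o_3 = (-4.0981, -1.0981, 3.0000)
after link 4: o_4 = (-5.3971, -2.8481, 2.5000)

-5.397 -2.848 2.500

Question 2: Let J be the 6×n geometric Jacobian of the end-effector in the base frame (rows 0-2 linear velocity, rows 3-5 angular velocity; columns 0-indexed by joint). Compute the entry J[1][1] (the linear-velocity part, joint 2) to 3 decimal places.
0.750

axis z_1 = (-0.5000,-0.8660,0.0000); lever o_n−o_1 = (-2.7990,-4.3481,1.5000)
cross product → J_v[:, 1] = (-1.2990,0.7500,-0.2500)
J_ω[:, 1] = z_1
entry J[1][1] = 0.7500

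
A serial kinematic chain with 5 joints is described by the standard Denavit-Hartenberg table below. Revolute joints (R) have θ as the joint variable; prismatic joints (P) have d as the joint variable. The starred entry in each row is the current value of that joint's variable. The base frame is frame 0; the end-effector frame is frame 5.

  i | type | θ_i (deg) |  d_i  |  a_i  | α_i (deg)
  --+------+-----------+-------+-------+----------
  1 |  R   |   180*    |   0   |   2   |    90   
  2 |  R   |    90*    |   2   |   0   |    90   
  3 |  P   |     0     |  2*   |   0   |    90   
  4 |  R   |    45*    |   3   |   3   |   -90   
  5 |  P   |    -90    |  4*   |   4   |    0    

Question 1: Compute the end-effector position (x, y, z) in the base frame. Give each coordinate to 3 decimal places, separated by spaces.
after link 1: o_1 = (-2.0000, 0.0000, 0.0000)
after link 2: o_2 = (-2.0000, 2.0000, 0.0000)
after link 3: o_3 = (-4.0000, 2.0000, 0.0000)
after link 4: o_4 = (-6.1213, -1.0000, 2.1213)
after link 5: o_5 = (-8.9497, -5.0000, -0.7071)

-8.950 -5.000 -0.707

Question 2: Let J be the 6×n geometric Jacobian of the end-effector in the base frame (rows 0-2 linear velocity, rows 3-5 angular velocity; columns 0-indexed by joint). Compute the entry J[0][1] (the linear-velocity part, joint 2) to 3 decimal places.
-0.707

axis z_1 = (0.0000,1.0000,0.0000); lever o_n−o_1 = (-6.9497,-5.0000,-0.7071)
cross product → J_v[:, 1] = (-0.7071,-0.0000,6.9497)
J_ω[:, 1] = z_1
entry J[0][1] = -0.7071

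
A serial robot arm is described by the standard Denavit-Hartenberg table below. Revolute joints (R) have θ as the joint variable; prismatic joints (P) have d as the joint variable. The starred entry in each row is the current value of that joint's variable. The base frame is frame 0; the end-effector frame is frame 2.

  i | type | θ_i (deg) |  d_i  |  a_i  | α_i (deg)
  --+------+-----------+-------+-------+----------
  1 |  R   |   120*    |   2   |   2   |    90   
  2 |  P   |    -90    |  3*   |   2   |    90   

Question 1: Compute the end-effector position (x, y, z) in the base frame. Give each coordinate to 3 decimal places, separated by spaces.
after link 1: o_1 = (-1.0000, 1.7321, 2.0000)
after link 2: o_2 = (1.5981, 3.2321, 0.0000)

1.598 3.232 0.000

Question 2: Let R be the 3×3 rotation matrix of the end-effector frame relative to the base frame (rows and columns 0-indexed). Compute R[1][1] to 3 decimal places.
0.500

End-effector y-axis (col 1 of R) = (0.8660,0.5000,0.0000)
R[1][1] = 0.5000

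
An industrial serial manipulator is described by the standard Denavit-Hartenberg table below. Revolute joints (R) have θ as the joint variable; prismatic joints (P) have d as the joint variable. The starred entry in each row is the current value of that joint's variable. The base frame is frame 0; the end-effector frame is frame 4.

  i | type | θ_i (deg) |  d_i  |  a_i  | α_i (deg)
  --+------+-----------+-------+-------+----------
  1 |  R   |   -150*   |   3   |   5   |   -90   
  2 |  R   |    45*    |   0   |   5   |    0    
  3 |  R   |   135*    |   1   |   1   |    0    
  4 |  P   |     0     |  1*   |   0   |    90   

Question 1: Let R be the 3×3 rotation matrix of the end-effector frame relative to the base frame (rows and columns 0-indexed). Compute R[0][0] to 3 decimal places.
0.866

End-effector x-axis (col 0 of R) = (0.8660,0.5000,-0.0000)
R[0][0] = 0.8660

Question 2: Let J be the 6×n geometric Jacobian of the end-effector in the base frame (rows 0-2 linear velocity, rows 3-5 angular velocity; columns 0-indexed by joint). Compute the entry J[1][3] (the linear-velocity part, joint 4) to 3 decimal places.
prismatic axis z_3 = (0.5000,-0.8660,0.0000)
J_v[:, 3] = z_3; J_ω[:, 3] = (0,0,0)
entry J[1][3] = -0.8660

-0.866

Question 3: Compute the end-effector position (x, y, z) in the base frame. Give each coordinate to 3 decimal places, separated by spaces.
after link 1: o_1 = (-4.3301, -2.5000, 3.0000)
after link 2: o_2 = (-7.3920, -4.2678, -0.5355)
after link 3: o_3 = (-6.0260, -4.6338, -0.5355)
after link 4: o_4 = (-5.5260, -5.4998, -0.5355)

-5.526 -5.500 -0.536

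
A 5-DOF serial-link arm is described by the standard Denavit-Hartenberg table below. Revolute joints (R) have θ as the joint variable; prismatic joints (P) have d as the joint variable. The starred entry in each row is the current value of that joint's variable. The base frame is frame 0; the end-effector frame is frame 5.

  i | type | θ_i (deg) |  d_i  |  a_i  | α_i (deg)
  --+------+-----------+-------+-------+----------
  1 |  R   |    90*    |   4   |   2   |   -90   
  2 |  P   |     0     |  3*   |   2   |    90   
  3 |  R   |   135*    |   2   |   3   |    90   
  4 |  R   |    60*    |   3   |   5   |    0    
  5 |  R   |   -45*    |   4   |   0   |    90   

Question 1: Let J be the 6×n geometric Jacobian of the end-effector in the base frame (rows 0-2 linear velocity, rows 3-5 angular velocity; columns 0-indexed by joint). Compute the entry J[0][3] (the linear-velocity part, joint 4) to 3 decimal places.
axis z_3 = (-0.7071,0.7071,0.0000); lever o_n−o_3 = (-6.7175,3.1820,4.3301)
cross product → J_v[:, 3] = (3.0619,3.0619,2.5000)
J_ω[:, 3] = z_3
entry J[0][3] = 3.0619

3.062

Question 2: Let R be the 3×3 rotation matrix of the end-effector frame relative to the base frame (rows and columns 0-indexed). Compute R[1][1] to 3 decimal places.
0.707

End-effector y-axis (col 1 of R) = (-0.7071,0.7071,0.0000)
R[1][1] = 0.7071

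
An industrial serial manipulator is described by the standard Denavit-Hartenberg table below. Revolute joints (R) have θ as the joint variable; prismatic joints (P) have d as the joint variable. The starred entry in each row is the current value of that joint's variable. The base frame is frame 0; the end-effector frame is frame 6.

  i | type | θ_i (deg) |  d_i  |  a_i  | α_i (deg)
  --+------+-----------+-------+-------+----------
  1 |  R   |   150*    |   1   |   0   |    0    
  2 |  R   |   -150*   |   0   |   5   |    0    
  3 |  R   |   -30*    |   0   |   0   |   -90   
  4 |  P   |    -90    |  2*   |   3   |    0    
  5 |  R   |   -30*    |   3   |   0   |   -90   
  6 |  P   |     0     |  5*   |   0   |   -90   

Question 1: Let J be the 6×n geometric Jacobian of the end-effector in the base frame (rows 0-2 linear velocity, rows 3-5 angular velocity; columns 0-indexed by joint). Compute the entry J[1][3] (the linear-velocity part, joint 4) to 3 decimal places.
prismatic axis z_3 = (0.5000,0.8660,0.0000)
J_v[:, 3] = z_3; J_ω[:, 3] = (0,0,0)
entry J[1][3] = 0.8660

0.866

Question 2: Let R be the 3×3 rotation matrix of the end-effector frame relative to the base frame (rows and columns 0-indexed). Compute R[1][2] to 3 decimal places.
-0.866

End-effector z-axis (col 2 of R) = (-0.5000,-0.8660,-0.0000)
R[1][2] = -0.8660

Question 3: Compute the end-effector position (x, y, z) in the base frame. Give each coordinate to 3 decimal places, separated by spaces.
after link 1: o_1 = (0.0000, 0.0000, 1.0000)
after link 2: o_2 = (5.0000, 0.0000, 1.0000)
after link 3: o_3 = (5.0000, 0.0000, 1.0000)
after link 4: o_4 = (6.0000, 1.7321, 4.0000)
after link 5: o_5 = (7.5000, 4.3301, 4.0000)
after link 6: o_6 = (11.2500, 2.1651, 6.5000)

11.250 2.165 6.500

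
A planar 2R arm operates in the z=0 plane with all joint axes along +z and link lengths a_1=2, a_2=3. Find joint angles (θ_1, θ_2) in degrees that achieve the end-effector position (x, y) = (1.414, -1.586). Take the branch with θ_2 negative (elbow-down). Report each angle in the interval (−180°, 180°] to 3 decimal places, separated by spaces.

cos θ_2 = (4.5148−2²−3²)/(2·2·3) = -0.7071; θ_2 = -134.9995° (elbow-down)
β = atan2(-1.5860,1.4140) = -48.2814°; ψ = atan2(-2.1213,-0.1213) = -93.2727°
θ_1 = β − ψ = 44.9913°

44.991 -135.000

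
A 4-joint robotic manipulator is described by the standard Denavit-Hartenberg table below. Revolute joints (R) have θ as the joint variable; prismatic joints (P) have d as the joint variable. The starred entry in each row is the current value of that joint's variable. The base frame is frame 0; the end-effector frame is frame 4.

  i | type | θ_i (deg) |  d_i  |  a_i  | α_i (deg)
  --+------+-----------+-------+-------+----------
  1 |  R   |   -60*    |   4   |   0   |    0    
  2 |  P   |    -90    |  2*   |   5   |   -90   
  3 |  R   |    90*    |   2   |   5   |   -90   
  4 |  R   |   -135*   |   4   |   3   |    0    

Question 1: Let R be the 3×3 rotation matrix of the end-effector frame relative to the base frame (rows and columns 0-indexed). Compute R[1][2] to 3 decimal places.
End-effector z-axis (col 2 of R) = (0.8660,0.5000,-0.0000)
R[1][2] = 0.5000

0.500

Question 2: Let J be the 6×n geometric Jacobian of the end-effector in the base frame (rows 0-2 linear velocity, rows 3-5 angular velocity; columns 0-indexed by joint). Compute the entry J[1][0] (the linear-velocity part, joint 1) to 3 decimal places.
1.195

axis z_0 = ẑ; lever o_n−o_0 = (1.1946,-4.0692,3.1213)
cross product → J_v[:, 0] = (4.0692,1.1946,-0.0000)
J_ω[:, 0] = z_0
entry J[1][0] = 1.1946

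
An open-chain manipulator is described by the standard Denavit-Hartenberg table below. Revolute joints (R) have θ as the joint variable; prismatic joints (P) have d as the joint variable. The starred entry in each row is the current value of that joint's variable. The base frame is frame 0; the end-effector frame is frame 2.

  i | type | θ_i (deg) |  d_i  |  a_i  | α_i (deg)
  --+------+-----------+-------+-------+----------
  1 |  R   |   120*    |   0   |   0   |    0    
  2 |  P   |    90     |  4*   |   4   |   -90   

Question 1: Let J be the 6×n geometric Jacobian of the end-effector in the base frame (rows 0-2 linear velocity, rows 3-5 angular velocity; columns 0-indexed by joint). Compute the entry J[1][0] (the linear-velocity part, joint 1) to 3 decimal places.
-3.464

axis z_0 = ẑ; lever o_n−o_0 = (-3.4641,-2.0000,4.0000)
cross product → J_v[:, 0] = (2.0000,-3.4641,0.0000)
J_ω[:, 0] = z_0
entry J[1][0] = -3.4641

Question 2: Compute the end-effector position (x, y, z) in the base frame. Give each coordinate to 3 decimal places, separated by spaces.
-3.464 -2.000 4.000

after link 1: o_1 = (0.0000, 0.0000, 0.0000)
after link 2: o_2 = (-3.4641, -2.0000, 4.0000)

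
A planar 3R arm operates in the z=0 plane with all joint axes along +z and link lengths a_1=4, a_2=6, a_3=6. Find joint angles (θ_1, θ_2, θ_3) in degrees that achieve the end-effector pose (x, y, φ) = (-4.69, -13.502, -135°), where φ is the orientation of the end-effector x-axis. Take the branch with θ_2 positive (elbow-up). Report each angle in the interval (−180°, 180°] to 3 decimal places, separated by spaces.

-120.007 45.009 -60.002

wrist centre = target − a_3·(cos φ, sin φ) = (-0.4474, -9.2594)
cos θ_2 = (85.9359−4²−6²)/(2·4·6) = 0.7070; θ_2 = 45.0089° (elbow-up)
β = atan2(-9.2594,-0.4474) = -92.7661°; ψ = atan2(4.2433,8.2420) = 27.2412°
θ_1 = β − ψ = -120.0073°
θ_3 = φ − θ_1 − θ_2 = -60.0016° (wrapped to (-180°,180°])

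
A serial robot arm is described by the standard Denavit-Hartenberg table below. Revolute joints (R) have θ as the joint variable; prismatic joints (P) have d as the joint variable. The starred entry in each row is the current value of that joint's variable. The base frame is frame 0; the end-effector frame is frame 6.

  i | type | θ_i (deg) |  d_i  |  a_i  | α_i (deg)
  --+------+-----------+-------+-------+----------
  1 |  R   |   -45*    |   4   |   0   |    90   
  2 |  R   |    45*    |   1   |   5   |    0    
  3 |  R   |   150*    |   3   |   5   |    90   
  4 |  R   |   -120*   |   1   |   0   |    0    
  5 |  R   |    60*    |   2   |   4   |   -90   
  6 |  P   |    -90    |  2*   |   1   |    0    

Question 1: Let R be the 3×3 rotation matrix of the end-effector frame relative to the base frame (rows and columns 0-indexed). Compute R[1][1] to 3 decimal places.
0.954

End-effector y-axis (col 1 of R) = (0.2709,0.9539,-0.1294)
R[1][1] = 0.9539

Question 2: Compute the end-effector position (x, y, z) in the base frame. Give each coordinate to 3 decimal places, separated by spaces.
after link 1: o_1 = (0.0000, 0.0000, 4.0000)
after link 2: o_2 = (1.7929, -3.2071, 7.5355)
after link 3: o_3 = (-3.7435, -1.9134, 6.2414)
after link 4: o_4 = (-3.9265, -1.7304, 7.2074)
after link 5: o_5 = (-3.2091, 2.4512, 8.6216)
after link 6: o_6 = (-5.2822, 3.1101, 9.1392)

-5.282 3.110 9.139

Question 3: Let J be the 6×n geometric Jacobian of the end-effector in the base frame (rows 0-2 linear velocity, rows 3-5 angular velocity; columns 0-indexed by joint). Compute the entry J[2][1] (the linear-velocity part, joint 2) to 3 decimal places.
axis z_1 = (-0.7071,-0.7071,0.0000); lever o_n−o_1 = (-5.2822,3.1101,5.1392)
cross product → J_v[:, 1] = (-3.6340,3.6340,-5.9343)
J_ω[:, 1] = z_1
entry J[2][1] = -5.9343

-5.934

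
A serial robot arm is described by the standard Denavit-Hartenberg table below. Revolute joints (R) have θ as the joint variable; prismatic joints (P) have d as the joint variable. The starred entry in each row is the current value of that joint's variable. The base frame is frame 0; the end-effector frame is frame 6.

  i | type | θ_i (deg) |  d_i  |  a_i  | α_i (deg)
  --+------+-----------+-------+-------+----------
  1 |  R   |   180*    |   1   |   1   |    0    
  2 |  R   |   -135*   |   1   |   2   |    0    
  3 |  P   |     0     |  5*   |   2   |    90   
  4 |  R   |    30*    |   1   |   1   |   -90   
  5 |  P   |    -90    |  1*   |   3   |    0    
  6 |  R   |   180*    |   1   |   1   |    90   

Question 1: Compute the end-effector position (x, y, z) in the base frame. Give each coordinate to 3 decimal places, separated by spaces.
3.855 0.612 9.232

after link 1: o_1 = (-1.0000, 0.0000, 1.0000)
after link 2: o_2 = (0.4142, 1.4142, 2.0000)
after link 3: o_3 = (1.8284, 2.8284, 7.0000)
after link 4: o_4 = (3.1479, 2.7337, 7.5000)
after link 5: o_5 = (4.9157, 0.2588, 8.3660)
after link 6: o_6 = (3.8550, 0.6124, 9.2321)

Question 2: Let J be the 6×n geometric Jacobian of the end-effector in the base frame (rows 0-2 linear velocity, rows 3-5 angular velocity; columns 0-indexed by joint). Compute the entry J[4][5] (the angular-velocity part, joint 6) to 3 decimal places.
axis z_5 = (-0.3536,-0.3536,0.8660); lever o_n−o_5 = (-1.0607,0.3536,0.8660)
cross product → J_v[:, 5] = (-0.6124,-0.6124,-0.5000)
J_ω[:, 5] = z_5
entry J[4][5] = -0.3536

-0.354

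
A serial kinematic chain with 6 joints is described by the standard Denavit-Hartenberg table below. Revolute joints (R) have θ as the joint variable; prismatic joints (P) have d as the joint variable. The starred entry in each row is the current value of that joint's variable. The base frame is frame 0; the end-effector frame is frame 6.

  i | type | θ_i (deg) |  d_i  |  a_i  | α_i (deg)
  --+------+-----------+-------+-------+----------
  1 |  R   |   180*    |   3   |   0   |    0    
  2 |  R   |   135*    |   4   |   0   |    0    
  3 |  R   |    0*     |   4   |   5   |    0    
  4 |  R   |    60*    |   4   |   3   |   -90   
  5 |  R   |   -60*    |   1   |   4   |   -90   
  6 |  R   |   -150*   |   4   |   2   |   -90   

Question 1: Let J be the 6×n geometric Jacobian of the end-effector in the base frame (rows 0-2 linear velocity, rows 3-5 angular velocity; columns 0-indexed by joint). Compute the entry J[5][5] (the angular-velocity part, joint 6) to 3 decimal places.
-0.500

axis z_5 = (0.8365,0.2241,-0.5000); lever o_n−o_5 = (2.2507,1.6384,-3.5000)
cross product → J_v[:, 5] = (0.0347,1.8024,0.8660)
J_ω[:, 5] = z_5
entry J[5][5] = -0.5000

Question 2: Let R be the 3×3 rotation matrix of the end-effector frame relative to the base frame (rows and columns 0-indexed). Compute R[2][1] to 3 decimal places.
0.500

End-effector y-axis (col 1 of R) = (-0.8365,-0.2241,0.5000)
R[2][1] = 0.5000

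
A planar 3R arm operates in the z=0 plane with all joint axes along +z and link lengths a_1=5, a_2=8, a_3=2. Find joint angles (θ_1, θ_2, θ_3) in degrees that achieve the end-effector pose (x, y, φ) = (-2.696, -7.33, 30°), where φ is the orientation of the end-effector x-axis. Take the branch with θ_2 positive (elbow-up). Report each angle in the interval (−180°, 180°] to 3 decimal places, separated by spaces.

wrist centre = target − a_3·(cos φ, sin φ) = (-4.4281, -8.3300)
cos θ_2 = (88.9965−5²−8²)/(2·5·8) = -0.0000; θ_2 = 90.0025° (elbow-up)
β = atan2(-8.3300,-4.4281) = -117.9942°; ψ = atan2(8.0000,4.9997) = 57.9964°
θ_1 = β − ψ = -175.9906°
θ_3 = φ − θ_1 − θ_2 = 115.9881° (wrapped to (-180°,180°])

-175.991 90.002 115.988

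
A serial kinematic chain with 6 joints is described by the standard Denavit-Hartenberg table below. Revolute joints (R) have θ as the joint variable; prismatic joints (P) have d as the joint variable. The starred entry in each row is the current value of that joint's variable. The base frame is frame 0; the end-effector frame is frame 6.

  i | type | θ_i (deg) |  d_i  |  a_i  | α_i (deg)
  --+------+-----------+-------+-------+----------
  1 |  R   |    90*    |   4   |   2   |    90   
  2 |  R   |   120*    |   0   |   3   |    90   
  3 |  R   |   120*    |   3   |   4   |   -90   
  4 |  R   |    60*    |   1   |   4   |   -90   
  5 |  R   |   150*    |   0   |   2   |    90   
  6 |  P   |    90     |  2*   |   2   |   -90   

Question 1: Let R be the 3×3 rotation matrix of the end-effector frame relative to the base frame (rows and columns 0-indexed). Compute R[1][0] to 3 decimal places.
-0.650

End-effector x-axis (col 0 of R) = (-0.7500,-0.6495,0.1250)
R[1][0] = -0.6495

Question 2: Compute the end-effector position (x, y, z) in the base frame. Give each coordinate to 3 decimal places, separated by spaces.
after link 1: o_1 = (0.0000, 2.0000, 4.0000)
after link 2: o_2 = (-0.0000, 0.5000, 6.5981)
after link 3: o_3 = (3.4641, 4.0981, 6.3660)
after link 4: o_4 = (4.6962, 2.0311, 3.0179)
after link 5: o_5 = (4.4462, 2.6806, 4.8929)
after link 6: o_6 = (4.2452, 0.0066, 5.7925)

4.245 0.007 5.792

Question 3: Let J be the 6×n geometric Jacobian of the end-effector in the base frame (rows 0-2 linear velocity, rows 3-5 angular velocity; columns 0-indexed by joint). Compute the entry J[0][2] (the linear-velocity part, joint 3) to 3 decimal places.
-0.451

axis z_2 = (0.0000,0.8660,0.5000); lever o_n−o_2 = (4.2452,-0.4934,-0.8056)
cross product → J_v[:, 2] = (-0.4510,2.1226,-3.6764)
J_ω[:, 2] = z_2
entry J[0][2] = -0.4510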